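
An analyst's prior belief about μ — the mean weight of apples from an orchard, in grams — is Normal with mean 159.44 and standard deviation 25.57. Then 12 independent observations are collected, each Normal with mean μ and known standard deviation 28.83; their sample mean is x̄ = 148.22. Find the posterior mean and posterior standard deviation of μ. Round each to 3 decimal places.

With known σ, the Normal prior is conjugate. Weight on the data is w = (n/σ²)/(n/σ² + 1/τ₀²) = 0.0144375/(0.0144375+0.00152946) = 0.90421.
Posterior mean = w·x̄ + (1−w)·μ₀ = 0.90421·148.22 + 0.095789·159.44 = 149.295. Posterior variance = 1/(0.0144375+0.00152946) = 62.6293, so SD = 7.914.

Posterior mean ≈ 149.295; posterior SD ≈ 7.914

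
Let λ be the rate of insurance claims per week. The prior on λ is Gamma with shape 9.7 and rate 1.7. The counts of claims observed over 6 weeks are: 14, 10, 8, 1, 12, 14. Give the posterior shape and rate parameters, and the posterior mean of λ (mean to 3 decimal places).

Total count ∑xᵢ = 59 over n = 6 weeks.
Gamma is conjugate to the Poisson likelihood: posterior is Gamma(shape = 9.7+59 = 68.7, rate = 1.7+6 = 7.7).
E[λ | data] = 68.7/7.7 = 8.922.

Posterior: Gamma(shape=68.7, rate=7.7); mean ≈ 8.922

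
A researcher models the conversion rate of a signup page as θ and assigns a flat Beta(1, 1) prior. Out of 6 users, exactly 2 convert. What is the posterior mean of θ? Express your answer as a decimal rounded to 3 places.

Observing 2 successes and 4 failures updates Beta(1, 1) by adding the success and failure counts to the two shape parameters: α = 1+2 = 3, β = 1+4 = 5.
Posterior mean = α/(α+β) = 3/8 = 0.375.

Posterior mean ≈ 0.375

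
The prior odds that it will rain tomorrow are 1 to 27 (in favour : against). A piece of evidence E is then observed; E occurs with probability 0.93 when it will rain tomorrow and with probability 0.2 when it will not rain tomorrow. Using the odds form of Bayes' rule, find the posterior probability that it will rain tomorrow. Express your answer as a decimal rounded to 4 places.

Prior odds = 1/27 = 0.037037. In log-odds, ln(0.037037) = -3.2958.
Add log likelihood ratio: ln(4.6500) = 1.5369.
Posterior log-odds = -1.7590, so posterior odds = exp(-1.7590) = 0.17222. Converting, P(H|E) = 0.17222/1.1722 = 0.1469.

Posterior probability ≈ 0.1469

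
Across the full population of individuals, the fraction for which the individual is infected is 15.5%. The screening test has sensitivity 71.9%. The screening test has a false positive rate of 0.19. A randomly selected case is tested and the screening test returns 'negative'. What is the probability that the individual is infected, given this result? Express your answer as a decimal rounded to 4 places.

Let H be the event that the individual is infected. P(H) = 0.155, so P(¬H) = 0.845. With E the 'negative' result, P(E|H) = 0.281 and P(E|¬H) = 0.81.
P(E) = 0.281·0.155 + 0.81·0.845 = 0.043555 + 0.68445 = 0.72801.
By Bayes' theorem, P(H|E) = 0.043555 / 0.72801 = 0.0598.

P(H | E) ≈ 0.0598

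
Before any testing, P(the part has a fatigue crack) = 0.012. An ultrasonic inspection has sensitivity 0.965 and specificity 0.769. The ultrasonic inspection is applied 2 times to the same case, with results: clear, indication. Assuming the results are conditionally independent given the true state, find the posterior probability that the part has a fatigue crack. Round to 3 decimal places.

Posterior P(H) ≈ 0.002

With H the event that the part has a fatigue crack, the joint likelihood of the observed sequence is P(data|H) = 0.035·0.965 = 0.033775 and P(data|¬H) = 0.769·0.231 = 0.17764.
Bayes: P(H|data) = 0.012·0.033775 / (0.012·0.033775 + 0.988·0.17764) = 0.00040530/0.17591 = 0.0023.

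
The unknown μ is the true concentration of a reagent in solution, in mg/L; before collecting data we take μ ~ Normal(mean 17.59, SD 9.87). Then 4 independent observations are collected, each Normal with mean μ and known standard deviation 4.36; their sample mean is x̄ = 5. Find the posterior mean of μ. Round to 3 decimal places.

Prior precision 1/τ₀² = 1/9.87² = 0.0102652; data precision n/σ² = 4/4.36² = 0.210420.
Posterior precision = 0.0102652 + 0.210420 = 0.220685.
Posterior mean = (0.0102652·17.59 + 0.210420·5) / 0.220685 = 5.586.

Posterior mean ≈ 5.586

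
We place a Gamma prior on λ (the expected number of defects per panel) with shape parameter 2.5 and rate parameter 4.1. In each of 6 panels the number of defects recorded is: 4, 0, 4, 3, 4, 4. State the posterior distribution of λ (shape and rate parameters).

Posterior: Gamma(shape=21.5, rate=10.1)

The Poisson likelihood adds the total count to the shape and the number of exposure periods to the rate. Here ∑xᵢ = 19 and n = 6, so shape 2.5→21.5 and rate 4.1→10.1.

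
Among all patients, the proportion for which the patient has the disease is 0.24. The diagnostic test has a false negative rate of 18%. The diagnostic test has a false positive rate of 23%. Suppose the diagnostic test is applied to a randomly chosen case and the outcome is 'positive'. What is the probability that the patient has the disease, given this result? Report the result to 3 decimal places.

P(H | E) ≈ 0.530

Write H for 'the patient has the disease'. Prior odds H:¬H = 0.24/0.76 = 0.31579. For the 'positive' outcome, the likelihood ratio is 0.82/0.23 = 3.5652.
Posterior odds = 0.31579 × 3.5652 = 1.1259, so P(H|E) = 1.1259/(1+1.1259) = 0.530.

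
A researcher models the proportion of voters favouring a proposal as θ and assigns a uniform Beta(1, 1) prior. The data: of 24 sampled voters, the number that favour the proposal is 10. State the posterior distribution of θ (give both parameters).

Posterior: Beta(11, 15)

The binomial likelihood is conjugate to the Beta prior: with 10 successes and 14 failures, the posterior is Beta(1+10, 1+14) = Beta(11, 15).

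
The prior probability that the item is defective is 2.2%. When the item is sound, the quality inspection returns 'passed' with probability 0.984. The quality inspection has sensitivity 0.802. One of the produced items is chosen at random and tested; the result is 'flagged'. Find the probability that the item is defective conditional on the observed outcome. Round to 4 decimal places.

Write H for 'the item is defective'. Prior odds H:¬H = 0.022/0.978 = 0.022495. For the 'flagged' outcome, the likelihood ratio is 0.802/0.016 = 50.125.
Posterior odds = 0.022495 × 50.125 = 1.1276, so P(H|E) = 1.1276/(1+1.1276) = 0.5300.

P(H | E) ≈ 0.5300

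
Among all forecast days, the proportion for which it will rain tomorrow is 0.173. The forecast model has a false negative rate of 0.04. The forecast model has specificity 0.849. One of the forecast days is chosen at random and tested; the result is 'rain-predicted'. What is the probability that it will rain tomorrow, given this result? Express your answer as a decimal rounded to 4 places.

P(H | E) ≈ 0.5708

Write H for 'it will rain tomorrow'. Prior odds H:¬H = 0.173/0.827 = 0.20919. For the 'rain-predicted' outcome, the likelihood ratio is 0.96/0.151 = 6.3576.
Posterior odds = 0.20919 × 6.3576 = 1.3299, so P(H|E) = 1.3299/(1+1.3299) = 0.5708.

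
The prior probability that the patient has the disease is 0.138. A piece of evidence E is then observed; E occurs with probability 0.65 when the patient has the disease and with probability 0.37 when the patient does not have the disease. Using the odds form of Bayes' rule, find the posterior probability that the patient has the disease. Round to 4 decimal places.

Prior odds = 0.138/(1−0.138) = 0.16009. In log-odds, ln(0.16009) = -1.8320.
Add log likelihood ratio: ln(1.7568) = 0.56347.
Posterior log-odds = -1.2685, so posterior odds = exp(-1.2685) = 0.28124. Converting, P(H|E) = 0.28124/1.2812 = 0.2195.

Posterior probability ≈ 0.2195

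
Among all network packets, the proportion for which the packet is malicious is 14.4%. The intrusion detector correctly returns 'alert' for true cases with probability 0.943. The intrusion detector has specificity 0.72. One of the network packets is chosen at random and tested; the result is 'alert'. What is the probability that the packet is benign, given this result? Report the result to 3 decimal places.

P(¬H | E) ≈ 0.638

Write H for 'the packet is malicious'. Prior odds H:¬H = 0.144/0.856 = 0.16822. For the 'alert' outcome, the likelihood ratio is 0.943/0.28 = 3.3679.
Posterior odds = 0.16822 × 3.3679 = 0.56656, so P(H|E) = 0.56656/(1+0.56656) = 0.362. Then P(¬H|E) = 1 − 0.362 = 0.638.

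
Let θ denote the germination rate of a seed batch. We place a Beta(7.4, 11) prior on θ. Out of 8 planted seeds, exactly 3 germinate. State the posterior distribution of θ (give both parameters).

Observing 3 successes and 5 failures updates Beta(7.4, 11) by adding the success and failure counts to the two shape parameters: α = 7.4+3 = 10.4, β = 11+5 = 16.

Posterior: Beta(10.4, 16)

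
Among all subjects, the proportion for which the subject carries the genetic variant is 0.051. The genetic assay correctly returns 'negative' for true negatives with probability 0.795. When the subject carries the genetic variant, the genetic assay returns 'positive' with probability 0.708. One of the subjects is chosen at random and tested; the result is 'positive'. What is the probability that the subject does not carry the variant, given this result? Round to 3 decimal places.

P(¬H | E) ≈ 0.843

Let H be the event that the subject carries the genetic variant. P(H) = 0.051, so P(¬H) = 0.949. With E the 'positive' result, P(E|H) = 0.708 and P(E|¬H) = 0.205.
P(E) = 0.708·0.051 + 0.205·0.949 = 0.036108 + 0.19454 = 0.23065.
By Bayes' theorem, P(H|E) = 0.036108 / 0.23065 = 0.157. Hence P(¬H|E) = 1 − 0.157 = 0.843.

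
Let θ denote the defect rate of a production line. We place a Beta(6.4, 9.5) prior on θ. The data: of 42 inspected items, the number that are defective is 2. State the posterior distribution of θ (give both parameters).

Observing 2 successes and 40 failures updates Beta(6.4, 9.5) by adding the success and failure counts to the two shape parameters: α = 6.4+2 = 8.4, β = 9.5+40 = 49.5.

Posterior: Beta(8.4, 49.5)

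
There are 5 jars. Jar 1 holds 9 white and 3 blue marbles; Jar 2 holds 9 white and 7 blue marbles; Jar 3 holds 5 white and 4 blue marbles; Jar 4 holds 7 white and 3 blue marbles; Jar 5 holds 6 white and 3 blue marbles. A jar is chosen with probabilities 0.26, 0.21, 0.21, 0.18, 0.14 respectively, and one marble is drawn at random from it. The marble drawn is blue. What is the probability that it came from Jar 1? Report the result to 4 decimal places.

Tabulate prior·likelihood by source: [1] prior 0.26, lik 0.25, product 0.06500; [2] prior 0.21, lik 0.4375, product 0.09187; [3] prior 0.21, lik 0.4444, product 0.09333; [4] prior 0.18, lik 0.3, product 0.05400; [5] prior 0.14, lik 0.3333, product 0.04667.
Normalizing constant = 0.35087; the posterior for Jar 1 is its product over the sum, 0.06500/0.35087 = 0.1853.

Posterior probability ≈ 0.1853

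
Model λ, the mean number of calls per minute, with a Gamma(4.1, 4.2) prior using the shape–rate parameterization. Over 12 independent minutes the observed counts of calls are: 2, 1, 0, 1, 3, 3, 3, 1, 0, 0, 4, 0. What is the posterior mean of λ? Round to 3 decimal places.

Posterior mean ≈ 1.364

Total count ∑xᵢ = 18 over n = 12 minutes.
Gamma is conjugate to the Poisson likelihood: posterior is Gamma(shape = 4.1+18 = 22.1, rate = 4.2+12 = 16.2).
Posterior mean = shape/rate = 22.1/16.2 = 1.364.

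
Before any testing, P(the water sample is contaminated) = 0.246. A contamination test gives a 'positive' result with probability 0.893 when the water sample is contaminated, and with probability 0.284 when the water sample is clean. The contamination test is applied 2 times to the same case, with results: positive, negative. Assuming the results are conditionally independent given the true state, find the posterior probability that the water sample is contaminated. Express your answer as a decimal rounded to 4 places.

Let H be the event that the water sample is contaminated; start with P(H) = 0.246. P('positive'|H) = 0.893, P('positive'|¬H) = 0.284.
Update on result 1 ('positive'): P(H) ← 0.893·0.2460 / (0.893·0.2460 + 0.284·0.7540) = 0.21968/0.43381 = 0.5064.
Update on result 2 ('negative'): P(H) ← 0.107·0.5064 / (0.107·0.5064 + 0.716·0.4936) = 0.054183/0.40761 = 0.1329.

Posterior P(H) ≈ 0.1329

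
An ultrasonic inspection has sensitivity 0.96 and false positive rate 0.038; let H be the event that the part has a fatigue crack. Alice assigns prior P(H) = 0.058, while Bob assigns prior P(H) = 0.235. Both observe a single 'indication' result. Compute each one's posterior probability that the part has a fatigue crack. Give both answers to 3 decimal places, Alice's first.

Alice: 0.609; Bob: 0.886

P('+'|H) = 0.96, P('+'|¬H) = 0.038.
Alice: numerator 0.96·0.058 = 0.055680; evidence = 0.055680+0.038·0.942 = 0.091476; posterior = 0.609.
Bob: numerator 0.96·0.235 = 0.22560; evidence = 0.22560+0.038·0.765 = 0.25467; posterior = 0.886.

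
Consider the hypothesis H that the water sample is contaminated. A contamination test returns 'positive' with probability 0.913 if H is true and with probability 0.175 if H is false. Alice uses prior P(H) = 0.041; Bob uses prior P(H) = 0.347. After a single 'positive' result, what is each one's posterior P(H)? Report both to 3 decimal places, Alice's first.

P('+'|H) = 0.913, P('+'|¬H) = 0.175.
Alice: numerator 0.913·0.041 = 0.037433; evidence = 0.037433+0.175·0.959 = 0.20526; posterior = 0.182.
Bob: numerator 0.913·0.347 = 0.31681; evidence = 0.31681+0.175·0.653 = 0.43109; posterior = 0.735.

Alice: 0.182; Bob: 0.735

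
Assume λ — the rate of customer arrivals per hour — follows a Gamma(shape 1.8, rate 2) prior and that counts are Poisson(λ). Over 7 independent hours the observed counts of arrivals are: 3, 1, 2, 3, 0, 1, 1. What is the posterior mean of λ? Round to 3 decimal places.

Total count ∑xᵢ = 11 over n = 7 hours.
Gamma is conjugate to the Poisson likelihood: posterior is Gamma(shape = 1.8+11 = 12.8, rate = 2+7 = 9).
E[λ | data] = 12.8/9 = 1.422.

Posterior mean ≈ 1.422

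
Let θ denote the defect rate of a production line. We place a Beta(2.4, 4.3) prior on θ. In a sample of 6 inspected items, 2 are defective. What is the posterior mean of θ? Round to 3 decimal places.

Posterior mean ≈ 0.346

The binomial likelihood is conjugate to the Beta prior: with 2 successes and 4 failures, the posterior is Beta(2.4+2, 4.3+4) = Beta(4.4, 8.3).
Posterior mean = α/(α+β) = 4.4/12.7 = 0.346.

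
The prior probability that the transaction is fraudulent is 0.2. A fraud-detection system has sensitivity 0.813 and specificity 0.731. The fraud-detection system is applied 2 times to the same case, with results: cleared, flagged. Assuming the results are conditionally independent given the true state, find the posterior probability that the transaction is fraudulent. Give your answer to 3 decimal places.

Posterior P(H) ≈ 0.162

Let H be the event that the transaction is fraudulent; start with P(H) = 0.2. P('flagged'|H) = 0.813, P('flagged'|¬H) = 0.269.
Update on result 1 ('cleared'): P(H) ← 0.187·0.2000 / (0.187·0.2000 + 0.731·0.8000) = 0.037400/0.62220 = 0.0601.
Update on result 2 ('flagged'): P(H) ← 0.813·0.0601 / (0.813·0.0601 + 0.269·0.9399) = 0.048869/0.30170 = 0.1620.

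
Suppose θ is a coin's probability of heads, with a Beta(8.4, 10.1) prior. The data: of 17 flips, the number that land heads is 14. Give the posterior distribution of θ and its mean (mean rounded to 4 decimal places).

Posterior: Beta(22.4, 13.1); mean ≈ 0.6310

Observing 14 successes and 3 failures updates Beta(8.4, 10.1) by adding the success and failure counts to the two shape parameters: α = 8.4+14 = 22.4, β = 10.1+3 = 13.1.
Posterior mean = α/(α+β) = 22.4/35.5 = 0.6310.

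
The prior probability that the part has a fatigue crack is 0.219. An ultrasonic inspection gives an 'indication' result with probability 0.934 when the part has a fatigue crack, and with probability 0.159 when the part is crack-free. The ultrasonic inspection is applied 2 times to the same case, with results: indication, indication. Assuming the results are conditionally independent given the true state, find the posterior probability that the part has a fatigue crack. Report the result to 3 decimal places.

Let H be the event that the part has a fatigue crack; start with P(H) = 0.219. P('indication'|H) = 0.934, P('indication'|¬H) = 0.159.
Update on result 1 ('indication'): P(H) ← 0.934·0.2190 / (0.934·0.2190 + 0.159·0.7810) = 0.20455/0.32873 = 0.6222.
Update on result 2 ('indication'): P(H) ← 0.934·0.6222 / (0.934·0.6222 + 0.159·0.3778) = 0.58117/0.64124 = 0.9063.

Posterior P(H) ≈ 0.906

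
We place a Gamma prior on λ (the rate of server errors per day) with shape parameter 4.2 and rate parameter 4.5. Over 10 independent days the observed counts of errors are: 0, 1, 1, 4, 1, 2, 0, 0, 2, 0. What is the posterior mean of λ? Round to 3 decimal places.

Total count ∑xᵢ = 11 over n = 10 days.
Gamma is conjugate to the Poisson likelihood: posterior is Gamma(shape = 4.2+11 = 15.2, rate = 4.5+10 = 14.5).
E[λ | data] = 15.2/14.5 = 1.048.

Posterior mean ≈ 1.048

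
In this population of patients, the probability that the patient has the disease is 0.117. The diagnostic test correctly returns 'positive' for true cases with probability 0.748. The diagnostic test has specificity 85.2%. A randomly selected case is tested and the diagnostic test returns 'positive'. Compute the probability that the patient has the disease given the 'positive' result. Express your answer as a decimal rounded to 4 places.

P(H | E) ≈ 0.4011

Let H be the event that the patient has the disease. P(H) = 0.117, so P(¬H) = 0.883. With E the 'positive' result, P(E|H) = 0.748 and P(E|¬H) = 0.148.
P(E) = 0.748·0.117 + 0.148·0.883 = 0.087516 + 0.13068 = 0.21820.
By Bayes' theorem, P(H|E) = 0.087516 / 0.21820 = 0.4011.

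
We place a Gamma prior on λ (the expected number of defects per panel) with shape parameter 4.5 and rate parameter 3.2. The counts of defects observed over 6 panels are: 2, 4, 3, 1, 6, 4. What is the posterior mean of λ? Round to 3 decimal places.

Posterior mean ≈ 2.663

The Poisson likelihood adds the total count to the shape and the number of exposure periods to the rate. Here ∑xᵢ = 20 and n = 6, so shape 4.5→24.5 and rate 3.2→9.2.
E[λ | data] = 24.5/9.2 = 2.663.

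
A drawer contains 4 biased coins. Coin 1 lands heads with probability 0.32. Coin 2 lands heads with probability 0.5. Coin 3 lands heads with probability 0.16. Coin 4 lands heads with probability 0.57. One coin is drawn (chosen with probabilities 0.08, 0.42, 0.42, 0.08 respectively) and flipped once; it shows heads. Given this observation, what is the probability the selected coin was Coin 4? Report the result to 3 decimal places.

P(heads|C1) = 0.32; P(heads|C2) = 0.5; P(heads|C3) = 0.16; P(heads|C4) = 0.57.
Prior × likelihood for each source: 0.08·0.32=0.02560, 0.42·0.5=0.2100, 0.42·0.16=0.06720, 0.08·0.57=0.04560. Summing gives P(heads) = 0.34840.
P(Coin 4 | heads) = 0.04560 / 0.34840 = 0.131.

Posterior probability ≈ 0.131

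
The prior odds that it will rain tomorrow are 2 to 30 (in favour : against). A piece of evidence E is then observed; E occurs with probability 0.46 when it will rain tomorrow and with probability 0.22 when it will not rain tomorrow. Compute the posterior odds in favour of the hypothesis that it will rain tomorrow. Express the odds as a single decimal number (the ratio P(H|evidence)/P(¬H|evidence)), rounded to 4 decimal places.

Prior odds = 2/30 = 0.066667.
Likelihood ratio for E = 0.46/0.22 = 2.0909.
Posterior odds = prior odds × LR = 0.13939.

Posterior odds ≈ 0.1394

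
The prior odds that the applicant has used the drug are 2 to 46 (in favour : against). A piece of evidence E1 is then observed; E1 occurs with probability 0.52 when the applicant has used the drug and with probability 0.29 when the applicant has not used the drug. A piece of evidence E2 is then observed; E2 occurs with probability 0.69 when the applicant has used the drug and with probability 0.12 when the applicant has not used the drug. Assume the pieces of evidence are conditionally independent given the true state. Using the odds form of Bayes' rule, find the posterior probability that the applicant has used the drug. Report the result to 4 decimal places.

Prior odds = 2/46 = 0.043478.
Likelihood ratio for E1 = 0.52/0.29 = 1.7931.
Likelihood ratio for E2 = 0.69/0.12 = 5.7500.
Posterior odds = prior odds × LR₁ × LR₂ = 0.44828.
Posterior probability = odds/(1+odds) = 0.44828/1.4483 = 0.3095.

Posterior probability ≈ 0.3095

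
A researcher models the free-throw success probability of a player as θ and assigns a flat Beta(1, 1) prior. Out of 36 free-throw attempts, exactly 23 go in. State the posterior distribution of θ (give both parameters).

Observing 23 successes and 13 failures updates Beta(1, 1) by adding the success and failure counts to the two shape parameters: α = 1+23 = 24, β = 1+13 = 14.

Posterior: Beta(24, 14)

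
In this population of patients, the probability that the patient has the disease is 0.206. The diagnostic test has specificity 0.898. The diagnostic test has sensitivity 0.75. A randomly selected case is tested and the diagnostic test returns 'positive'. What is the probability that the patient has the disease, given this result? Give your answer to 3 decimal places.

P(H | E) ≈ 0.656

Write H for 'the patient has the disease'. Prior odds H:¬H = 0.206/0.794 = 0.25945. For the 'positive' outcome, the likelihood ratio is 0.75/0.102 = 7.3529.
Posterior odds = 0.25945 × 7.3529 = 1.9077, so P(H|E) = 1.9077/(1+1.9077) = 0.656.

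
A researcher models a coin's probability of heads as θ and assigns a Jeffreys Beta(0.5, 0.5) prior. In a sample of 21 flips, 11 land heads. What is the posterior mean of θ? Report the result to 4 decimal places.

Observing 11 successes and 10 failures updates Beta(0.5, 0.5) by adding the success and failure counts to the two shape parameters: α = 0.5+11 = 11.5, β = 0.5+10 = 10.5.
Posterior mean = α/(α+β) = 11.5/22 = 0.5227.

Posterior mean ≈ 0.5227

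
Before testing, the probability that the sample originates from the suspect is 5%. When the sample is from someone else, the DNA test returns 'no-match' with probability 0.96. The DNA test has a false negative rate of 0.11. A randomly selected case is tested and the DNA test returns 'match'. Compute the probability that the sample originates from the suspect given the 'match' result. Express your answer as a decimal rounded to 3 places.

Let H be the event that the sample originates from the suspect. P(H) = 0.05, so P(¬H) = 0.95. With E the 'match' result, P(E|H) = 0.89 and P(E|¬H) = 0.04.
P(E) = 0.89·0.05 + 0.04·0.95 = 0.044500 + 0.038000 = 0.082500.
By Bayes' theorem, P(H|E) = 0.044500 / 0.082500 = 0.539.

P(H | E) ≈ 0.539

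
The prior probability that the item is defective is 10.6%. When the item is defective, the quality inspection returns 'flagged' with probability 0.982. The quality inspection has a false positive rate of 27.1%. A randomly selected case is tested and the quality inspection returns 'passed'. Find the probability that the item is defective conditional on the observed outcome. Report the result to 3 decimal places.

P(H | E) ≈ 0.003

Write H for 'the item is defective'. Prior odds H:¬H = 0.106/0.894 = 0.11857. For the 'passed' outcome, the likelihood ratio is 0.018/0.729 = 0.024691.
Posterior odds = 0.11857 × 0.024691 = 0.0029276, so P(H|E) = 0.0029276/(1+0.0029276) = 0.003.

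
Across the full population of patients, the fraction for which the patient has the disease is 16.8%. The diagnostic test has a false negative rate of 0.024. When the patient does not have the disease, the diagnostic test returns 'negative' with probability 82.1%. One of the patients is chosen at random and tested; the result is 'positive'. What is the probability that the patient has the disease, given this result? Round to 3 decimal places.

Let H be the event that the patient has the disease. P(H) = 0.168, so P(¬H) = 0.832. With E the 'positive' result, P(E|H) = 0.976 and P(E|¬H) = 0.179.
P(E) = 0.976·0.168 + 0.179·0.832 = 0.16397 + 0.14893 = 0.31290.
By Bayes' theorem, P(H|E) = 0.16397 / 0.31290 = 0.524.

P(H | E) ≈ 0.524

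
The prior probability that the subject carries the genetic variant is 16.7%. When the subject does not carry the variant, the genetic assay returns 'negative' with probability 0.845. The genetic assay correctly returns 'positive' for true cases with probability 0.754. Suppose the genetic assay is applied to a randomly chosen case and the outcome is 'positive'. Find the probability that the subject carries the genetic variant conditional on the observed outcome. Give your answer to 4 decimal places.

P(H | E) ≈ 0.4937

Write H for 'the subject carries the genetic variant'. Prior odds H:¬H = 0.167/0.833 = 0.20048. For the 'positive' outcome, the likelihood ratio is 0.754/0.155 = 4.8645.
Posterior odds = 0.20048 × 4.8645 = 0.97524, so P(H|E) = 0.97524/(1+0.97524) = 0.4937.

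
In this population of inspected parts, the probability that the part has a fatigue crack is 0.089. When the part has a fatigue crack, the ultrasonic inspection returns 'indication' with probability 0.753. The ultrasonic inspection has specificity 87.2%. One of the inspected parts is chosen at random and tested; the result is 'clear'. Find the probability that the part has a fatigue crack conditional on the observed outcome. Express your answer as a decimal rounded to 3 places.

P(H | E) ≈ 0.027

Let H be the event that the part has a fatigue crack. P(H) = 0.089, so P(¬H) = 0.911. With E the 'clear' result, P(E|H) = 0.247 and P(E|¬H) = 0.872.
P(E) = 0.247·0.089 + 0.872·0.911 = 0.021983 + 0.79439 = 0.81637.
By Bayes' theorem, P(H|E) = 0.021983 / 0.81637 = 0.027.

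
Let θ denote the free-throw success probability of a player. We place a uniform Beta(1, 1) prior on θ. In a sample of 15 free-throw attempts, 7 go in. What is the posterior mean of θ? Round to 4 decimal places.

Observing 7 successes and 8 failures updates Beta(1, 1) by adding the success and failure counts to the two shape parameters: α = 1+7 = 8, β = 1+8 = 9.
E[θ | data] = 8/(8+9) = 0.4706.

Posterior mean ≈ 0.4706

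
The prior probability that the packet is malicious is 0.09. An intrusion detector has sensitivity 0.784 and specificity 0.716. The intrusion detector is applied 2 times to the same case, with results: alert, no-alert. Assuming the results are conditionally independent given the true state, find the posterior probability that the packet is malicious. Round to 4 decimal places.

Posterior P(H) ≈ 0.0761

With H the event that the packet is malicious, the joint likelihood of the observed sequence is P(data|H) = 0.784·0.216 = 0.16934 and P(data|¬H) = 0.284·0.716 = 0.20334.
Bayes: P(H|data) = 0.09·0.16934 / (0.09·0.16934 + 0.91·0.20334) = 0.015241/0.20028 = 0.0761.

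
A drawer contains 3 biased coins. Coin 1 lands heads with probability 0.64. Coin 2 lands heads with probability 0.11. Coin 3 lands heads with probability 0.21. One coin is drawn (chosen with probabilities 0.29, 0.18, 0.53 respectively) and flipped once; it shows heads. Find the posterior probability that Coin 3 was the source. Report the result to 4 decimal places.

P(heads|C1) = 0.64; P(heads|C2) = 0.11; P(heads|C3) = 0.21.
Prior × likelihood for each source: 0.29·0.64=0.1856, 0.18·0.11=0.01980, 0.53·0.21=0.1113. Summing gives P(heads) = 0.31670.
P(Coin 3 | heads) = 0.1113 / 0.31670 = 0.3514.

Posterior probability ≈ 0.3514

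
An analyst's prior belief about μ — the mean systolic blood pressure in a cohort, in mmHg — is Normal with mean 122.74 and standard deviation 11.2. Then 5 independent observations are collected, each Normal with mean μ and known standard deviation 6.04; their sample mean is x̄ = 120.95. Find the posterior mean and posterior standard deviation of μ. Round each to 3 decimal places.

Prior precision 1/τ₀² = 1/11.2² = 0.00797194; data precision n/σ² = 5/6.04² = 0.137055.
Posterior precision = 0.00797194 + 0.137055 = 0.145027, giving posterior SD = 1/√0.145027 = 2.626.
Posterior mean = (0.00797194·122.74 + 0.137055·120.95) / 0.145027 = 121.048.

Posterior mean ≈ 121.048; posterior SD ≈ 2.626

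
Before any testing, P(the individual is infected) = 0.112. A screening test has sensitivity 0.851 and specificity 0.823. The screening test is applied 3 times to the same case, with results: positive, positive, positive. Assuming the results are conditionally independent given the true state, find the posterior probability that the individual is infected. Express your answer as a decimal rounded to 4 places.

Posterior P(H) ≈ 0.9334

Let H be the event that the individual is infected; start with P(H) = 0.112. P('positive'|H) = 0.851, P('positive'|¬H) = 0.177.
Update on result 1 ('positive'): P(H) ← 0.851·0.1120 / (0.851·0.1120 + 0.177·0.8880) = 0.095312/0.25249 = 0.3775.
Update on result 2 ('positive'): P(H) ← 0.851·0.3775 / (0.851·0.3775 + 0.177·0.6225) = 0.32125/0.43143 = 0.7446.
Update on result 3 ('positive'): P(H) ← 0.851·0.7446 / (0.851·0.7446 + 0.177·0.2554) = 0.63366/0.67886 = 0.9334.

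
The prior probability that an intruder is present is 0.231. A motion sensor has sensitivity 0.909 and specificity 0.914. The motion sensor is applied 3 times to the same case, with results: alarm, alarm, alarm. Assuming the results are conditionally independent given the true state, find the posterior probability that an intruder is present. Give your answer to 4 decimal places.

With H the event that an intruder is present, the joint likelihood of the observed sequence is P(data|H) = 0.909·0.909·0.909 = 0.75109 and P(data|¬H) = 0.086·0.086·0.086 = 0.00063606.
Bayes: P(H|data) = 0.231·0.75109 / (0.231·0.75109 + 0.769·0.00063606) = 0.17350/0.17399 = 0.9972.

Posterior P(H) ≈ 0.9972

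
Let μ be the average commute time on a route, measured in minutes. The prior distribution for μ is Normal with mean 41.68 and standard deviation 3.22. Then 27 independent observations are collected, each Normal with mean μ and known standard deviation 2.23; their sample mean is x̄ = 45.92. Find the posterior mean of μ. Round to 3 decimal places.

Posterior mean ≈ 45.846

With known σ, the Normal prior is conjugate. Weight on the data is w = (n/σ²)/(n/σ² + 1/τ₀²) = 5.42943/(5.42943+0.0964469) = 0.98255.
Posterior mean = w·x̄ + (1−w)·μ₀ = 0.98255·45.92 + 0.017454·41.68 = 45.846.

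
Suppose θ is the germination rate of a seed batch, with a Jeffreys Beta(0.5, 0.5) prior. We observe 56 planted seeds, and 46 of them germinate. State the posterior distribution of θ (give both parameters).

Posterior: Beta(46.5, 10.5)

The binomial likelihood is conjugate to the Beta prior: with 46 successes and 10 failures, the posterior is Beta(0.5+46, 0.5+10) = Beta(46.5, 10.5).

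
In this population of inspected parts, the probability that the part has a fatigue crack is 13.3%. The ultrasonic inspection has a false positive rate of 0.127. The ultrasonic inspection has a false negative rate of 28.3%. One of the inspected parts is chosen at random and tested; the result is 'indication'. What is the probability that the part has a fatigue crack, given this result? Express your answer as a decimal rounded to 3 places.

Write H for 'the part has a fatigue crack'. Prior odds H:¬H = 0.133/0.867 = 0.15340. For the 'indication' outcome, the likelihood ratio is 0.717/0.127 = 5.6457.
Posterior odds = 0.15340 × 5.6457 = 0.86606, so P(H|E) = 0.86606/(1+0.86606) = 0.464.

P(H | E) ≈ 0.464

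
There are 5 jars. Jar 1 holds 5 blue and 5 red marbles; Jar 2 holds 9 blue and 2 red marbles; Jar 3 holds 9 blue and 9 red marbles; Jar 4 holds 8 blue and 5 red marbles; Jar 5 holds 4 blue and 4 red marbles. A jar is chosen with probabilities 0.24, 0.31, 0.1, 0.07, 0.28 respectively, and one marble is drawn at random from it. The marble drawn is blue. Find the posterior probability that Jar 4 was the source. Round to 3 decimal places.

Posterior probability ≈ 0.071

P(blue|Jar 1) = 0.5; P(blue|Jar 2) = 0.8182; P(blue|Jar 3) = 0.5; P(blue|Jar 4) = 0.6154; P(blue|Jar 5) = 0.5.
Prior × likelihood for each source: 0.24·0.5=0.1200, 0.31·0.8182=0.2536, 0.1·0.5=0.05000, 0.07·0.6154=0.04308, 0.28·0.5=0.1400. Summing gives P(blue) = 0.60671.
P(Jar 4 | blue) = 0.04308 / 0.60671 = 0.071.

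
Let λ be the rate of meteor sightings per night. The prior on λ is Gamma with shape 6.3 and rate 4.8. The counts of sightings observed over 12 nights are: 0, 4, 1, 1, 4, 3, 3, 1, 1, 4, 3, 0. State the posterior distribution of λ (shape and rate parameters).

Posterior: Gamma(shape=31.3, rate=16.8)

The Poisson likelihood adds the total count to the shape and the number of exposure periods to the rate. Here ∑xᵢ = 25 and n = 12, so shape 6.3→31.3 and rate 4.8→16.8.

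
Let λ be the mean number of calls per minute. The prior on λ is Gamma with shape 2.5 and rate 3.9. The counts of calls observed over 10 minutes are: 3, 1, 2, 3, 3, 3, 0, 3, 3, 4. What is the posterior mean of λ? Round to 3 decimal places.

Total count ∑xᵢ = 25 over n = 10 minutes.
Gamma is conjugate to the Poisson likelihood: posterior is Gamma(shape = 2.5+25 = 27.5, rate = 3.9+10 = 13.9).
Posterior mean = shape/rate = 27.5/13.9 = 1.978.

Posterior mean ≈ 1.978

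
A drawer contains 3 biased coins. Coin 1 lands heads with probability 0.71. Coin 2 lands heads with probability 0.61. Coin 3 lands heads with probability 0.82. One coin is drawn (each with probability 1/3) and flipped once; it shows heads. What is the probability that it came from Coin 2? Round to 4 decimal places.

Posterior probability ≈ 0.2850

P(heads|C1) = 0.71; P(heads|C2) = 0.61; P(heads|C3) = 0.82.
Prior × likelihood for each source: 0.333333·0.71=0.2367, 0.333333·0.61=0.2033, 0.333333·0.82=0.2733. Summing gives P(heads) = 0.71333.
P(Coin 2 | heads) = 0.2033 / 0.71333 = 0.2850.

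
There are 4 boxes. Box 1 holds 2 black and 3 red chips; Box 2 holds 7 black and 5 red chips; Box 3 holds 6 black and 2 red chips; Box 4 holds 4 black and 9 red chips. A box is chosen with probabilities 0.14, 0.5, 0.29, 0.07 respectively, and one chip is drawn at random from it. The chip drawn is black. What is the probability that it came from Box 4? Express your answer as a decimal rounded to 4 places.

Tabulate prior·likelihood by source: [1] prior 0.14, lik 0.4, product 0.05600; [2] prior 0.5, lik 0.5833, product 0.2917; [3] prior 0.29, lik 0.75, product 0.2175; [4] prior 0.07, lik 0.3077, product 0.02154.
Normalizing constant = 0.58671; the posterior for Box 4 is its product over the sum, 0.02154/0.58671 = 0.0367.

Posterior probability ≈ 0.0367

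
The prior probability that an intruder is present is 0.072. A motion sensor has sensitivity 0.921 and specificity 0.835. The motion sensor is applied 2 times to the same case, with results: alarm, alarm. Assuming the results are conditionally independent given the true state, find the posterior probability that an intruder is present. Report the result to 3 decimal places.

Posterior P(H) ≈ 0.707

With H the event that an intruder is present, the joint likelihood of the observed sequence is P(data|H) = 0.921·0.921 = 0.84824 and P(data|¬H) = 0.165·0.165 = 0.027225.
Bayes: P(H|data) = 0.072·0.84824 / (0.072·0.84824 + 0.928·0.027225) = 0.061073/0.086338 = 0.7074.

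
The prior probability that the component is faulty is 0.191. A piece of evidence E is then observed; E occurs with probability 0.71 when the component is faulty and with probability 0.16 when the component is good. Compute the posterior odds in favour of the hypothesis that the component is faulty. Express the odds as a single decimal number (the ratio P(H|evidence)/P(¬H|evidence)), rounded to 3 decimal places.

Posterior odds ≈ 1.048

Prior odds = 0.191/(1−0.191) = 0.23609.
Likelihood ratio for E = 0.71/0.16 = 4.4375.
Posterior odds = prior odds × LR = 1.0477.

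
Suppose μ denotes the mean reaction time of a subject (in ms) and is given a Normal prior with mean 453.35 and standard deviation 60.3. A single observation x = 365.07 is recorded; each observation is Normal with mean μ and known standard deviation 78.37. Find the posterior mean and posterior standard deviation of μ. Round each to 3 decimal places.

With known σ, the Normal prior is conjugate. Weight on the data is w = (n/σ²)/(n/σ² + 1/τ₀²) = 0.00016282/(0.00016282+0.00027502) = 0.37187.
Posterior mean = w·x̄ + (1−w)·μ₀ = 0.37187·365.07 + 0.62813·453.35 = 420.522. Posterior variance = 1/(0.00016282+0.00027502) = 2283.95, so SD = 47.791.

Posterior mean ≈ 420.522; posterior SD ≈ 47.791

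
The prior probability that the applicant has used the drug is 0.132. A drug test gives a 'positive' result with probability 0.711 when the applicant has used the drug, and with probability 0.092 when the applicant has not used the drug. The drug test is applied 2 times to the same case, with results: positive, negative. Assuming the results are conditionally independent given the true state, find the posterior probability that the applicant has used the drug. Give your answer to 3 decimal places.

With H the event that the applicant has used the drug, the joint likelihood of the observed sequence is P(data|H) = 0.711·0.289 = 0.20548 and P(data|¬H) = 0.092·0.908 = 0.083536.
Bayes: P(H|data) = 0.132·0.20548 / (0.132·0.20548 + 0.868·0.083536) = 0.027123/0.099632 = 0.2722.

Posterior P(H) ≈ 0.272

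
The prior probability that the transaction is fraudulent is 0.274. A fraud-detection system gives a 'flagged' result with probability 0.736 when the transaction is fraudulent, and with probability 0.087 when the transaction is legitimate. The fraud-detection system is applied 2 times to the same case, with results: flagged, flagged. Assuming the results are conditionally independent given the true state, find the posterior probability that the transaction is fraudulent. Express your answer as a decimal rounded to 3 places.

Posterior P(H) ≈ 0.964

Let H be the event that the transaction is fraudulent; start with P(H) = 0.274. P('flagged'|H) = 0.736, P('flagged'|¬H) = 0.087.
Update on result 1 ('flagged'): P(H) ← 0.736·0.2740 / (0.736·0.2740 + 0.087·0.7260) = 0.20166/0.26483 = 0.7615.
Update on result 2 ('flagged'): P(H) ← 0.736·0.7615 / (0.736·0.7615 + 0.087·0.2385) = 0.56046/0.58121 = 0.9643.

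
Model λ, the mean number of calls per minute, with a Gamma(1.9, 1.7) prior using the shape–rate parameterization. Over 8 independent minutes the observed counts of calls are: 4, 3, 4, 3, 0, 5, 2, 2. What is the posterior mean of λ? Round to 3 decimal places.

The Poisson likelihood adds the total count to the shape and the number of exposure periods to the rate. Here ∑xᵢ = 23 and n = 8, so shape 1.9→24.9 and rate 1.7→9.7.
E[λ | data] = 24.9/9.7 = 2.567.

Posterior mean ≈ 2.567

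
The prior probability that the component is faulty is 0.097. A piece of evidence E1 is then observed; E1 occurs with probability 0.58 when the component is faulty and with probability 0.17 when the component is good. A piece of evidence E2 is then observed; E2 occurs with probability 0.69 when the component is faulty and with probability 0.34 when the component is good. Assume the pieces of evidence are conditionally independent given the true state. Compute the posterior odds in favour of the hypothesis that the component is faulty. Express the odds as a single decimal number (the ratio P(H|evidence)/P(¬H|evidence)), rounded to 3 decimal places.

Prior odds = 0.097/(1−0.097) = 0.10742.
Likelihood ratio for E1 = 0.58/0.17 = 3.4118.
Likelihood ratio for E2 = 0.69/0.34 = 2.0294.
Posterior odds = prior odds × LR₁ × LR₂ = 0.74376.

Posterior odds ≈ 0.744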